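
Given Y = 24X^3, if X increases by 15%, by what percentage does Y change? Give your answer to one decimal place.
52.1%

For Y = 24X^3:
If X → X(1 + 0.15)
Then Y → Y · (1 + 0.15)^3
     ≈ Y · 1.5209

Percentage change = ((1 + 0.15)^3 − 1) × 100% ≈ 52.1%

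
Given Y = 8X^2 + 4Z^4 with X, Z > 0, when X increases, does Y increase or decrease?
Y increases

Taking the partial derivative:
∂Y/∂X = 16X

∂Y/∂X = 16X > 0 (assuming positive values)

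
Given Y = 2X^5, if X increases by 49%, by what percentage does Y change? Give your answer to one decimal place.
634.4%

For Y = 2X^5:
If X → X(1 + 0.49)
Then Y → Y · (1 + 0.49)^5
     ≈ Y · 7.3440

Percentage change = ((1 + 0.49)^5 − 1) × 100% ≈ 634.4%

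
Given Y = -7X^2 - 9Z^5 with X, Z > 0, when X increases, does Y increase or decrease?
Y decreases

Taking the partial derivative:
∂Y/∂X = -14X

∂Y/∂X = -14X < 0 (assuming positive values)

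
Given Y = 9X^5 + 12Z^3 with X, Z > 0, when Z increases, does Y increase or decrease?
Y increases

Taking the partial derivative:
∂Y/∂Z = 36Z^2

∂Y/∂Z = 36Z^2 > 0 (assuming positive values)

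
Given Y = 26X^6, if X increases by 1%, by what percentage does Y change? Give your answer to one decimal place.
6.2%

For Y = 26X^6:
If X → X(1 + 0.01)
Then Y → Y · (1 + 0.01)^6
     ≈ Y · 1.0615

Percentage change = ((1 + 0.01)^6 − 1) × 100% ≈ 6.2%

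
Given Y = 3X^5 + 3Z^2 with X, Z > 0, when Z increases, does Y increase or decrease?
Y increases

Taking the partial derivative:
∂Y/∂Z = 6Z

∂Y/∂Z = 6Z > 0 (assuming positive values)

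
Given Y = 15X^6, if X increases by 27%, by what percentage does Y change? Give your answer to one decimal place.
319.6%

For Y = 15X^6:
If X → X(1 + 0.27)
Then Y → Y · (1 + 0.27)^6
     ≈ Y · 4.1959

Percentage change = ((1 + 0.27)^6 − 1) × 100% ≈ 319.6%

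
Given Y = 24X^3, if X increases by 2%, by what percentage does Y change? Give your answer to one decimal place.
6.1%

For Y = 24X^3:
If X → X(1 + 0.02)
Then Y → Y · (1 + 0.02)^3
     ≈ Y · 1.0612

Percentage change = ((1 + 0.02)^3 − 1) × 100% ≈ 6.1%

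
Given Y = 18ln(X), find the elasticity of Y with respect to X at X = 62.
Elasticity = 1/ln(62) ≈ 0.2423

Elasticity = (dY/dX) · (X/Y)

dY/dX = 18/X
At X = 62: dY/dX = 9/31, Y = 18·ln(62)

Elasticity = (9/31) · (62 / (18·ln(62))) = 1/ln(62) ≈ 0.2423

Interpretation: for a small percentage change in X, the percentage change in Y is approximately 0.24 times as large.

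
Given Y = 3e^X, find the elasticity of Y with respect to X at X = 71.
Elasticity = 71

Elasticity = (dY/dX) · (X/Y)

dY/dX = 3·e^X
At X = 71: dY/dX = 3·e^71, Y = 3·e^71

Elasticity = (3·e^71) · (71 / (3·e^71)) = 71

Interpretation: for a small percentage change in X, the percentage change in Y is approximately 71.00 times as large.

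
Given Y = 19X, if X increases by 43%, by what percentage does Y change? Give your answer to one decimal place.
43.0%

For Y = 19X:
If X → X(1 + 0.43)
Then Y → Y · (1 + 0.43)^1
     = Y · 1.4300

Percentage change = ((1 + 0.43)^1 − 1) × 100% = 43.0%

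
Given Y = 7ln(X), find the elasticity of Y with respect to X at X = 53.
Elasticity = 1/ln(53) ≈ 0.2519

Elasticity = (dY/dX) · (X/Y)

dY/dX = 7/X
At X = 53: dY/dX = 7/53, Y = 7·ln(53)

Elasticity = (7/53) · (53 / (7·ln(53))) = 1/ln(53) ≈ 0.2519

Interpretation: for a small percentage change in X, the percentage change in Y is approximately 0.25 times as large.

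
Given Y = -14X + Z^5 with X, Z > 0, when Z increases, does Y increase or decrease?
Y increases

Taking the partial derivative:
∂Y/∂Z = 5Z^4

∂Y/∂Z = 5Z^4 > 0 (assuming positive values)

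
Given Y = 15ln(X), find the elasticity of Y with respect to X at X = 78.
Elasticity = 1/ln(78) ≈ 0.2295

Elasticity = (dY/dX) · (X/Y)

dY/dX = 15/X
At X = 78: dY/dX = 5/26, Y = 15·ln(78)

Elasticity = (5/26) · (78 / (15·ln(78))) = 1/ln(78) ≈ 0.2295

Interpretation: for a small percentage change in X, the percentage change in Y is approximately 0.23 times as large.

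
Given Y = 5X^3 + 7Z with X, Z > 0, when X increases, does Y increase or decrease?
Y increases

Taking the partial derivative:
∂Y/∂X = 15X^2

∂Y/∂X = 15X^2 > 0 (assuming positive values)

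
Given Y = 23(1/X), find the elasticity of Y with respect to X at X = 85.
Elasticity = -1

Elasticity = (dY/dX) · (X/Y)

dY/dX = -23/X²
At X = 85: dY/dX = -23/7225, Y = 23/85

Elasticity = (-23/7225) · (85 / (23/85)) = -1

Interpretation: for a small percentage change in X, the percentage change in Y is approximately -1.00 times as large.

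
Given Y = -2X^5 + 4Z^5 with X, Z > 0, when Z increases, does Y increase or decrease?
Y increases

Taking the partial derivative:
∂Y/∂Z = 20Z^4

∂Y/∂Z = 20Z^4 > 0 (assuming positive values)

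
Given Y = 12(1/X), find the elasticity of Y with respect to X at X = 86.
Elasticity = -1

Elasticity = (dY/dX) · (X/Y)

dY/dX = -12/X²
At X = 86: dY/dX = -3/1849, Y = 6/43

Elasticity = (-3/1849) · (86 / (6/43)) = -1

Interpretation: for a small percentage change in X, the percentage change in Y is approximately -1.00 times as large.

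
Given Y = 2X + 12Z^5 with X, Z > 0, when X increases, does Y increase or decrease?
Y increases

Taking the partial derivative:
∂Y/∂X = 2

∂Y/∂X = 2 > 0 (assuming positive values)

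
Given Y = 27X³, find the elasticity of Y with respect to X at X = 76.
Elasticity = 3

Elasticity = (dY/dX) · (X/Y)

dY/dX = 81·X²
At X = 76: dY/dX = 467856, Y = 11852352

Elasticity = 467856 · (76 / 11852352) = 3

Interpretation: for a small percentage change in X, the percentage change in Y is approximately 3.00 times as large.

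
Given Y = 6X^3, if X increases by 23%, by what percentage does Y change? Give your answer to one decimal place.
86.1%

For Y = 6X^3:
If X → X(1 + 0.23)
Then Y → Y · (1 + 0.23)^3
     ≈ Y · 1.8609

Percentage change = ((1 + 0.23)^3 − 1) × 100% ≈ 86.1%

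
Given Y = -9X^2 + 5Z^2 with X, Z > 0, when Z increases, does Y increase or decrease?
Y increases

Taking the partial derivative:
∂Y/∂Z = 10Z

∂Y/∂Z = 10Z > 0 (assuming positive values)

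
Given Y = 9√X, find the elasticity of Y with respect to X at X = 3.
Elasticity = 1/2

Elasticity = (dY/dX) · (X/Y)

dY/dX = 9/(2·√X)
At X = 3: dY/dX = 3·√3/2, Y = 9·√3

Elasticity = (3·√3/2) · (3 / (9·√3)) = 1/2

Interpretation: for a small percentage change in X, the percentage change in Y is approximately 0.50 times as large.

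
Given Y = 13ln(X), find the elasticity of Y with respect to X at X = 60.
Elasticity = 1/ln(60) ≈ 0.2442

Elasticity = (dY/dX) · (X/Y)

dY/dX = 13/X
At X = 60: dY/dX = 13/60, Y = 13·ln(60)

Elasticity = (13/60) · (60 / (13·ln(60))) = 1/ln(60) ≈ 0.2442

Interpretation: for a small percentage change in X, the percentage change in Y is approximately 0.24 times as large.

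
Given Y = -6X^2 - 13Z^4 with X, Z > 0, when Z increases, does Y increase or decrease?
Y decreases

Taking the partial derivative:
∂Y/∂Z = -52Z^3

∂Y/∂Z = -52Z^3 < 0 (assuming positive values)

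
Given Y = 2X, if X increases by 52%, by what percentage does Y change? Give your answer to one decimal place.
52.0%

For Y = 2X:
If X → X(1 + 0.52)
Then Y → Y · (1 + 0.52)^1
     = Y · 1.5200

Percentage change = ((1 + 0.52)^1 − 1) × 100% = 52.0%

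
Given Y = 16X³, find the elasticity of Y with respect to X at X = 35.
Elasticity = 3

Elasticity = (dY/dX) · (X/Y)

dY/dX = 48·X²
At X = 35: dY/dX = 58800, Y = 686000

Elasticity = 58800 · (35 / 686000) = 3

Interpretation: for a small percentage change in X, the percentage change in Y is approximately 3.00 times as large.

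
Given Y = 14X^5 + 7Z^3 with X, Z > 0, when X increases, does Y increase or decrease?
Y increases

Taking the partial derivative:
∂Y/∂X = 70X^4

∂Y/∂X = 70X^4 > 0 (assuming positive values)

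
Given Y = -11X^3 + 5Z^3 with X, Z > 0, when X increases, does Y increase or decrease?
Y decreases

Taking the partial derivative:
∂Y/∂X = -33X^2

∂Y/∂X = -33X^2 < 0 (assuming positive values)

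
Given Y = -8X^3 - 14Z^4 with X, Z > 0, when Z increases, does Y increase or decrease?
Y decreases

Taking the partial derivative:
∂Y/∂Z = -56Z^3

∂Y/∂Z = -56Z^3 < 0 (assuming positive values)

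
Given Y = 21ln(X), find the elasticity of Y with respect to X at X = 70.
Elasticity = 1/ln(70) ≈ 0.2354

Elasticity = (dY/dX) · (X/Y)

dY/dX = 21/X
At X = 70: dY/dX = 3/10, Y = 21·ln(70)

Elasticity = (3/10) · (70 / (21·ln(70))) = 1/ln(70) ≈ 0.2354

Interpretation: for a small percentage change in X, the percentage change in Y is approximately 0.24 times as large.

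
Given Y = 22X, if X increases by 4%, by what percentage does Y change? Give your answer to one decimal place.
4.0%

For Y = 22X:
If X → X(1 + 0.04)
Then Y → Y · (1 + 0.04)^1
     = Y · 1.0400

Percentage change = ((1 + 0.04)^1 − 1) × 100% = 4.0%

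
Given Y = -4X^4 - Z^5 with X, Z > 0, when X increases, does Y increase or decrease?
Y decreases

Taking the partial derivative:
∂Y/∂X = -16X^3

∂Y/∂X = -16X^3 < 0 (assuming positive values)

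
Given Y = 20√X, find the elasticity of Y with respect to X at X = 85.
Elasticity = 1/2

Elasticity = (dY/dX) · (X/Y)

dY/dX = 10/√X
At X = 85: dY/dX = 2·√85/17, Y = 20·√85

Elasticity = (2·√85/17) · (85 / (20·√85)) = 1/2

Interpretation: for a small percentage change in X, the percentage change in Y is approximately 0.50 times as large.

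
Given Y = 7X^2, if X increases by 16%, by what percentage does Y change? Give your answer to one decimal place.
34.6%

For Y = 7X^2:
If X → X(1 + 0.16)
Then Y → Y · (1 + 0.16)^2
     = Y · 1.3456

Percentage change = ((1 + 0.16)^2 − 1) × 100% ≈ 34.6%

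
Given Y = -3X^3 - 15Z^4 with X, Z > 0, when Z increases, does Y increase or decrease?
Y decreases

Taking the partial derivative:
∂Y/∂Z = -60Z^3

∂Y/∂Z = -60Z^3 < 0 (assuming positive values)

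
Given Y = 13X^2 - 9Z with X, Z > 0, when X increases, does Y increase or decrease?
Y increases

Taking the partial derivative:
∂Y/∂X = 26X

∂Y/∂X = 26X > 0 (assuming positive values)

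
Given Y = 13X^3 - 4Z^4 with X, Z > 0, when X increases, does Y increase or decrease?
Y increases

Taking the partial derivative:
∂Y/∂X = 39X^2

∂Y/∂X = 39X^2 > 0 (assuming positive values)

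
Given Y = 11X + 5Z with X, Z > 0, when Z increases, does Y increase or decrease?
Y increases

Taking the partial derivative:
∂Y/∂Z = 5

∂Y/∂Z = 5 > 0 (assuming positive values)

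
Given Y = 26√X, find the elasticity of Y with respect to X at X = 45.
Elasticity = 1/2

Elasticity = (dY/dX) · (X/Y)

dY/dX = 13/√X
At X = 45: dY/dX = 13·√5/15, Y = 78·√5

Elasticity = (13·√5/15) · (45 / (78·√5)) = 1/2

Interpretation: for a small percentage change in X, the percentage change in Y is approximately 0.50 times as large.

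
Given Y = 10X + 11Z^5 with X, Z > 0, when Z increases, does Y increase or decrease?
Y increases

Taking the partial derivative:
∂Y/∂Z = 55Z^4

∂Y/∂Z = 55Z^4 > 0 (assuming positive values)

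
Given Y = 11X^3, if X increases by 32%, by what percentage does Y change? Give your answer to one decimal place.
130.0%

For Y = 11X^3:
If X → X(1 + 0.32)
Then Y → Y · (1 + 0.32)^3
     ≈ Y · 2.3000

Percentage change = ((1 + 0.32)^3 − 1) × 100% ≈ 130.0%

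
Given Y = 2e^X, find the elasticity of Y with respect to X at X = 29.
Elasticity = 29

Elasticity = (dY/dX) · (X/Y)

dY/dX = 2·e^X
At X = 29: dY/dX = 2·e^29, Y = 2·e^29

Elasticity = (2·e^29) · (29 / (2·e^29)) = 29

Interpretation: for a small percentage change in X, the percentage change in Y is approximately 29.00 times as large.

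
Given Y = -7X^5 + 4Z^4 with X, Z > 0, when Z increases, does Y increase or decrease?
Y increases

Taking the partial derivative:
∂Y/∂Z = 16Z^3

∂Y/∂Z = 16Z^3 > 0 (assuming positive values)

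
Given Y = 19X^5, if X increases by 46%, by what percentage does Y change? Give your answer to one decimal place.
563.4%

For Y = 19X^5:
If X → X(1 + 0.46)
Then Y → Y · (1 + 0.46)^5
     ≈ Y · 6.6338

Percentage change = ((1 + 0.46)^5 − 1) × 100% ≈ 563.4%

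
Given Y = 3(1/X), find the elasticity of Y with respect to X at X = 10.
Elasticity = -1

Elasticity = (dY/dX) · (X/Y)

dY/dX = -3/X²
At X = 10: dY/dX = -3/100, Y = 3/10

Elasticity = (-3/100) · (10 / (3/10)) = -1

Interpretation: for a small percentage change in X, the percentage change in Y is approximately -1.00 times as large.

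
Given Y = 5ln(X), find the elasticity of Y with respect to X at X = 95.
Elasticity = 1/ln(95) ≈ 0.2196

Elasticity = (dY/dX) · (X/Y)

dY/dX = 5/X
At X = 95: dY/dX = 1/19, Y = 5·ln(95)

Elasticity = (1/19) · (95 / (5·ln(95))) = 1/ln(95) ≈ 0.2196

Interpretation: for a small percentage change in X, the percentage change in Y is approximately 0.22 times as large.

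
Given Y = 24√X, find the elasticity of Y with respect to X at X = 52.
Elasticity = 1/2

Elasticity = (dY/dX) · (X/Y)

dY/dX = 12/√X
At X = 52: dY/dX = 6·√13/13, Y = 48·√13

Elasticity = (6·√13/13) · (52 / (48·√13)) = 1/2

Interpretation: for a small percentage change in X, the percentage change in Y is approximately 0.50 times as large.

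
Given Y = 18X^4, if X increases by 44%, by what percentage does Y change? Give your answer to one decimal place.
330.0%

For Y = 18X^4:
If X → X(1 + 0.44)
Then Y → Y · (1 + 0.44)^4
     ≈ Y · 4.2998

Percentage change = ((1 + 0.44)^4 − 1) × 100% ≈ 330.0%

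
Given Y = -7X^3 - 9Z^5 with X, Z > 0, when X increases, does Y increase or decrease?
Y decreases

Taking the partial derivative:
∂Y/∂X = -21X^2

∂Y/∂X = -21X^2 < 0 (assuming positive values)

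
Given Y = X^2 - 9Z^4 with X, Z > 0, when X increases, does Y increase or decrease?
Y increases

Taking the partial derivative:
∂Y/∂X = 2X

∂Y/∂X = 2X > 0 (assuming positive values)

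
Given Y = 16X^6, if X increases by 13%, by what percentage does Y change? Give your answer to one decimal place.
108.2%

For Y = 16X^6:
If X → X(1 + 0.13)
Then Y → Y · (1 + 0.13)^6
     ≈ Y · 2.0820

Percentage change = ((1 + 0.13)^6 − 1) × 100% ≈ 108.2%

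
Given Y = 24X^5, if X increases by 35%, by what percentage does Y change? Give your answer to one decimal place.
348.4%

For Y = 24X^5:
If X → X(1 + 0.35)
Then Y → Y · (1 + 0.35)^5
     ≈ Y · 4.4840

Percentage change = ((1 + 0.35)^5 − 1) × 100% ≈ 348.4%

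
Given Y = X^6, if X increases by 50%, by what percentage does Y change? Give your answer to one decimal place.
1039.1%

For Y = X^6:
If X → X(1 + 0.5)
Then Y → Y · (1 + 0.5)^6
     ≈ Y · 11.3906

Percentage change = ((1 + 0.5)^6 − 1) × 100% ≈ 1039.1%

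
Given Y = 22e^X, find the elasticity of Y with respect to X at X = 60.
Elasticity = 60

Elasticity = (dY/dX) · (X/Y)

dY/dX = 22·e^X
At X = 60: dY/dX = 22·e^60, Y = 22·e^60

Elasticity = (22·e^60) · (60 / (22·e^60)) = 60

Interpretation: for a small percentage change in X, the percentage change in Y is approximately 60.00 times as large.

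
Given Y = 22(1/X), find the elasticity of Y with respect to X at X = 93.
Elasticity = -1

Elasticity = (dY/dX) · (X/Y)

dY/dX = -22/X²
At X = 93: dY/dX = -22/8649, Y = 22/93

Elasticity = (-22/8649) · (93 / (22/93)) = -1

Interpretation: for a small percentage change in X, the percentage change in Y is approximately -1.00 times as large.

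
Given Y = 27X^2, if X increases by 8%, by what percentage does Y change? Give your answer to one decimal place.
16.6%

For Y = 27X^2:
If X → X(1 + 0.08)
Then Y → Y · (1 + 0.08)^2
     = Y · 1.1664

Percentage change = ((1 + 0.08)^2 − 1) × 100% ≈ 16.6%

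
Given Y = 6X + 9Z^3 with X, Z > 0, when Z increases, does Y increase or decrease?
Y increases

Taking the partial derivative:
∂Y/∂Z = 27Z^2

∂Y/∂Z = 27Z^2 > 0 (assuming positive values)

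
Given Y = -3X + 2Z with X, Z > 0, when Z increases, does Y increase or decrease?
Y increases

Taking the partial derivative:
∂Y/∂Z = 2

∂Y/∂Z = 2 > 0 (assuming positive values)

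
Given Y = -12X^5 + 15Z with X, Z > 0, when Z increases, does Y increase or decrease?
Y increases

Taking the partial derivative:
∂Y/∂Z = 15

∂Y/∂Z = 15 > 0 (assuming positive values)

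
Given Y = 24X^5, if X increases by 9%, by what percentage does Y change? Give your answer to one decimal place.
53.9%

For Y = 24X^5:
If X → X(1 + 0.09)
Then Y → Y · (1 + 0.09)^5
     ≈ Y · 1.5386

Percentage change = ((1 + 0.09)^5 − 1) × 100% ≈ 53.9%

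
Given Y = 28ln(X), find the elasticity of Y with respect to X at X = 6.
Elasticity = 1/ln(6) ≈ 0.5581

Elasticity = (dY/dX) · (X/Y)

dY/dX = 28/X
At X = 6: dY/dX = 14/3, Y = 28·ln(6)

Elasticity = (14/3) · (6 / (28·ln(6))) = 1/ln(6) ≈ 0.5581

Interpretation: for a small percentage change in X, the percentage change in Y is approximately 0.56 times as large.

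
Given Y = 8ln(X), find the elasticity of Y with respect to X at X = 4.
Elasticity = 1/ln(4) ≈ 0.7213

Elasticity = (dY/dX) · (X/Y)

dY/dX = 8/X
At X = 4: dY/dX = 2, Y = 8·ln(4)

Elasticity = 2 · (4 / (8·ln(4))) = 1/ln(4) ≈ 0.7213

Interpretation: for a small percentage change in X, the percentage change in Y is approximately 0.72 times as large.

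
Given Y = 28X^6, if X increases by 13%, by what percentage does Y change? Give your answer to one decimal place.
108.2%

For Y = 28X^6:
If X → X(1 + 0.13)
Then Y → Y · (1 + 0.13)^6
     ≈ Y · 2.0820

Percentage change = ((1 + 0.13)^6 − 1) × 100% ≈ 108.2%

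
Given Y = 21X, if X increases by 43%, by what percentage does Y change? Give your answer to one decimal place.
43.0%

For Y = 21X:
If X → X(1 + 0.43)
Then Y → Y · (1 + 0.43)^1
     = Y · 1.4300

Percentage change = ((1 + 0.43)^1 − 1) × 100% = 43.0%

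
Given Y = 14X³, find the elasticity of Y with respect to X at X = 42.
Elasticity = 3

Elasticity = (dY/dX) · (X/Y)

dY/dX = 42·X²
At X = 42: dY/dX = 74088, Y = 1037232

Elasticity = 74088 · (42 / 1037232) = 3

Interpretation: for a small percentage change in X, the percentage change in Y is approximately 3.00 times as large.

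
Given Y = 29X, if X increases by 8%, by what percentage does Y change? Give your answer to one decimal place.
8.0%

For Y = 29X:
If X → X(1 + 0.08)
Then Y → Y · (1 + 0.08)^1
     = Y · 1.0800

Percentage change = ((1 + 0.08)^1 − 1) × 100% = 8.0%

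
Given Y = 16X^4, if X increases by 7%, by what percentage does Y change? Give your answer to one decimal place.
31.1%

For Y = 16X^4:
If X → X(1 + 0.07)
Then Y → Y · (1 + 0.07)^4
     ≈ Y · 1.3108

Percentage change = ((1 + 0.07)^4 − 1) × 100% ≈ 31.1%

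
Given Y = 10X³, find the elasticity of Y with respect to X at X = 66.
Elasticity = 3

Elasticity = (dY/dX) · (X/Y)

dY/dX = 30·X²
At X = 66: dY/dX = 130680, Y = 2874960

Elasticity = 130680 · (66 / 2874960) = 3

Interpretation: for a small percentage change in X, the percentage change in Y is approximately 3.00 times as large.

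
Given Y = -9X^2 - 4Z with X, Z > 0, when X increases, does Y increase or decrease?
Y decreases

Taking the partial derivative:
∂Y/∂X = -18X

∂Y/∂X = -18X < 0 (assuming positive values)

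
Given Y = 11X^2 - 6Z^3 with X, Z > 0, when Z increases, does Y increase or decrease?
Y decreases

Taking the partial derivative:
∂Y/∂Z = -18Z^2

∂Y/∂Z = -18Z^2 < 0 (assuming positive values)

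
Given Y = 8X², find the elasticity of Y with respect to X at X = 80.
Elasticity = 2

Elasticity = (dY/dX) · (X/Y)

dY/dX = 16·X
At X = 80: dY/dX = 1280, Y = 51200

Elasticity = 1280 · (80 / 51200) = 2

Interpretation: for a small percentage change in X, the percentage change in Y is approximately 2.00 times as large.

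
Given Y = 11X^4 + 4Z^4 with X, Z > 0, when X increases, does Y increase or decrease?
Y increases

Taking the partial derivative:
∂Y/∂X = 44X^3

∂Y/∂X = 44X^3 > 0 (assuming positive values)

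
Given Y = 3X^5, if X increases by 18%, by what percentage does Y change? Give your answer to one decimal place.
128.8%

For Y = 3X^5:
If X → X(1 + 0.18)
Then Y → Y · (1 + 0.18)^5
     ≈ Y · 2.2878

Percentage change = ((1 + 0.18)^5 − 1) × 100% ≈ 128.8%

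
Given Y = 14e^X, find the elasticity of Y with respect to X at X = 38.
Elasticity = 38

Elasticity = (dY/dX) · (X/Y)

dY/dX = 14·e^X
At X = 38: dY/dX = 14·e^38, Y = 14·e^38

Elasticity = (14·e^38) · (38 / (14·e^38)) = 38

Interpretation: for a small percentage change in X, the percentage change in Y is approximately 38.00 times as large.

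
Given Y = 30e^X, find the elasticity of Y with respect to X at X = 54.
Elasticity = 54

Elasticity = (dY/dX) · (X/Y)

dY/dX = 30·e^X
At X = 54: dY/dX = 30·e^54, Y = 30·e^54

Elasticity = (30·e^54) · (54 / (30·e^54)) = 54

Interpretation: for a small percentage change in X, the percentage change in Y is approximately 54.00 times as large.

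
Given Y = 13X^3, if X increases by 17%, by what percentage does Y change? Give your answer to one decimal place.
60.2%

For Y = 13X^3:
If X → X(1 + 0.17)
Then Y → Y · (1 + 0.17)^3
     ≈ Y · 1.6016

Percentage change = ((1 + 0.17)^3 − 1) × 100% ≈ 60.2%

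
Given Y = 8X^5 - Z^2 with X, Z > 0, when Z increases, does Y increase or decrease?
Y decreases

Taking the partial derivative:
∂Y/∂Z = -2Z

∂Y/∂Z = -2Z < 0 (assuming positive values)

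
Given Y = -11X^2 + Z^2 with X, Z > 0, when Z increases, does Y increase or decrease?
Y increases

Taking the partial derivative:
∂Y/∂Z = 2Z

∂Y/∂Z = 2Z > 0 (assuming positive values)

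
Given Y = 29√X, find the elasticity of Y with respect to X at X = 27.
Elasticity = 1/2

Elasticity = (dY/dX) · (X/Y)

dY/dX = 29/(2·√X)
At X = 27: dY/dX = 29·√3/18, Y = 87·√3

Elasticity = (29·√3/18) · (27 / (87·√3)) = 1/2

Interpretation: for a small percentage change in X, the percentage change in Y is approximately 0.50 times as large.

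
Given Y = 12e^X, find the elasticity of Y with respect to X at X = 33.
Elasticity = 33

Elasticity = (dY/dX) · (X/Y)

dY/dX = 12·e^X
At X = 33: dY/dX = 12·e^33, Y = 12·e^33

Elasticity = (12·e^33) · (33 / (12·e^33)) = 33

Interpretation: for a small percentage change in X, the percentage change in Y is approximately 33.00 times as large.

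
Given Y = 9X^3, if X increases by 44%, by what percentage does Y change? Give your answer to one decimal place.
198.6%

For Y = 9X^3:
If X → X(1 + 0.44)
Then Y → Y · (1 + 0.44)^3
     ≈ Y · 2.9860

Percentage change = ((1 + 0.44)^3 − 1) × 100% ≈ 198.6%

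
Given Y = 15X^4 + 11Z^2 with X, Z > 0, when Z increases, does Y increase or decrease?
Y increases

Taking the partial derivative:
∂Y/∂Z = 22Z

∂Y/∂Z = 22Z > 0 (assuming positive values)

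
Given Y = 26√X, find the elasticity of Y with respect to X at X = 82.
Elasticity = 1/2

Elasticity = (dY/dX) · (X/Y)

dY/dX = 13/√X
At X = 82: dY/dX = 13·√82/82, Y = 26·√82

Elasticity = (13·√82/82) · (82 / (26·√82)) = 1/2

Interpretation: for a small percentage change in X, the percentage change in Y is approximately 0.50 times as large.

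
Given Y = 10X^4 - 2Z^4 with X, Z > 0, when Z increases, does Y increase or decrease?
Y decreases

Taking the partial derivative:
∂Y/∂Z = -8Z^3

∂Y/∂Z = -8Z^3 < 0 (assuming positive values)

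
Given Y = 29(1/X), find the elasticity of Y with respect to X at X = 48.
Elasticity = -1

Elasticity = (dY/dX) · (X/Y)

dY/dX = -29/X²
At X = 48: dY/dX = -29/2304, Y = 29/48

Elasticity = (-29/2304) · (48 / (29/48)) = -1

Interpretation: for a small percentage change in X, the percentage change in Y is approximately -1.00 times as large.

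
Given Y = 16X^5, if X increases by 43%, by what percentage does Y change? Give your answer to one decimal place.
498.0%

For Y = 16X^5:
If X → X(1 + 0.43)
Then Y → Y · (1 + 0.43)^5
     ≈ Y · 5.9797

Percentage change = ((1 + 0.43)^5 − 1) × 100% ≈ 498.0%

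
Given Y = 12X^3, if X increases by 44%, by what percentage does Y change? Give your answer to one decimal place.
198.6%

For Y = 12X^3:
If X → X(1 + 0.44)
Then Y → Y · (1 + 0.44)^3
     ≈ Y · 2.9860

Percentage change = ((1 + 0.44)^3 − 1) × 100% ≈ 198.6%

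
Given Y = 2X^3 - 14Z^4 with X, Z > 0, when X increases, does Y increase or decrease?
Y increases

Taking the partial derivative:
∂Y/∂X = 6X^2

∂Y/∂X = 6X^2 > 0 (assuming positive values)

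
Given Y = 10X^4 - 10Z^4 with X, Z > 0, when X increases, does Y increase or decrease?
Y increases

Taking the partial derivative:
∂Y/∂X = 40X^3

∂Y/∂X = 40X^3 > 0 (assuming positive values)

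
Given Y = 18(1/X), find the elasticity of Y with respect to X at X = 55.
Elasticity = -1

Elasticity = (dY/dX) · (X/Y)

dY/dX = -18/X²
At X = 55: dY/dX = -18/3025, Y = 18/55

Elasticity = (-18/3025) · (55 / (18/55)) = -1

Interpretation: for a small percentage change in X, the percentage change in Y is approximately -1.00 times as large.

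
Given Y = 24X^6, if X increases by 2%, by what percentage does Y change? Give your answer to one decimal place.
12.6%

For Y = 24X^6:
If X → X(1 + 0.02)
Then Y → Y · (1 + 0.02)^6
     ≈ Y · 1.1262

Percentage change = ((1 + 0.02)^6 − 1) × 100% ≈ 12.6%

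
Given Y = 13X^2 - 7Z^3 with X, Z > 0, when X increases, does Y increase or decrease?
Y increases

Taking the partial derivative:
∂Y/∂X = 26X

∂Y/∂X = 26X > 0 (assuming positive values)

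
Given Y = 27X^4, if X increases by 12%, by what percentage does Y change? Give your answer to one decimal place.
57.4%

For Y = 27X^4:
If X → X(1 + 0.12)
Then Y → Y · (1 + 0.12)^4
     ≈ Y · 1.5735

Percentage change = ((1 + 0.12)^4 − 1) × 100% ≈ 57.4%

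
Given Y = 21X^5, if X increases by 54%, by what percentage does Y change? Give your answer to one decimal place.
766.2%

For Y = 21X^5:
If X → X(1 + 0.54)
Then Y → Y · (1 + 0.54)^5
     ≈ Y · 8.6617

Percentage change = ((1 + 0.54)^5 − 1) × 100% ≈ 766.2%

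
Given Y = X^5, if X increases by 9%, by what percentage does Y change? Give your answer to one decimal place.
53.9%

For Y = X^5:
If X → X(1 + 0.09)
Then Y → Y · (1 + 0.09)^5
     ≈ Y · 1.5386

Percentage change = ((1 + 0.09)^5 − 1) × 100% ≈ 53.9%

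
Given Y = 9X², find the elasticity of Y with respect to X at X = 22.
Elasticity = 2

Elasticity = (dY/dX) · (X/Y)

dY/dX = 18·X
At X = 22: dY/dX = 396, Y = 4356

Elasticity = 396 · (22 / 4356) = 2

Interpretation: for a small percentage change in X, the percentage change in Y is approximately 2.00 times as large.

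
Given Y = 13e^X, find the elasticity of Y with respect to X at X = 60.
Elasticity = 60

Elasticity = (dY/dX) · (X/Y)

dY/dX = 13·e^X
At X = 60: dY/dX = 13·e^60, Y = 13·e^60

Elasticity = (13·e^60) · (60 / (13·e^60)) = 60

Interpretation: for a small percentage change in X, the percentage change in Y is approximately 60.00 times as large.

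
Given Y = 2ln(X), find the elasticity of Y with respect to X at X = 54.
Elasticity = 1/ln(54) ≈ 0.2507

Elasticity = (dY/dX) · (X/Y)

dY/dX = 2/X
At X = 54: dY/dX = 1/27, Y = 2·ln(54)

Elasticity = (1/27) · (54 / (2·ln(54))) = 1/ln(54) ≈ 0.2507

Interpretation: for a small percentage change in X, the percentage change in Y is approximately 0.25 times as large.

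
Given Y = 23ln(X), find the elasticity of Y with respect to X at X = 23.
Elasticity = 1/ln(23) ≈ 0.3189

Elasticity = (dY/dX) · (X/Y)

dY/dX = 23/X
At X = 23: dY/dX = 1, Y = 23·ln(23)

Elasticity = 1 · (23 / (23·ln(23))) = 1/ln(23) ≈ 0.3189

Interpretation: for a small percentage change in X, the percentage change in Y is approximately 0.32 times as large.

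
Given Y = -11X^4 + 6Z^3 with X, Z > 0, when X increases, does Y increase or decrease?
Y decreases

Taking the partial derivative:
∂Y/∂X = -44X^3

∂Y/∂X = -44X^3 < 0 (assuming positive values)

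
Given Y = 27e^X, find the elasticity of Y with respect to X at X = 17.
Elasticity = 17

Elasticity = (dY/dX) · (X/Y)

dY/dX = 27·e^X
At X = 17: dY/dX = 27·e^17, Y = 27·e^17

Elasticity = (27·e^17) · (17 / (27·e^17)) = 17

Interpretation: for a small percentage change in X, the percentage change in Y is approximately 17.00 times as large.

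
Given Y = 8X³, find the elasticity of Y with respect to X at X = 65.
Elasticity = 3

Elasticity = (dY/dX) · (X/Y)

dY/dX = 24·X²
At X = 65: dY/dX = 101400, Y = 2197000

Elasticity = 101400 · (65 / 2197000) = 3

Interpretation: for a small percentage change in X, the percentage change in Y is approximately 3.00 times as large.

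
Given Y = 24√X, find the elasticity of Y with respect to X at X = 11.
Elasticity = 1/2

Elasticity = (dY/dX) · (X/Y)

dY/dX = 12/√X
At X = 11: dY/dX = 12·√11/11, Y = 24·√11

Elasticity = (12·√11/11) · (11 / (24·√11)) = 1/2

Interpretation: for a small percentage change in X, the percentage change in Y is approximately 0.50 times as large.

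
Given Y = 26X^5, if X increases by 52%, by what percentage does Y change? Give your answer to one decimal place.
711.4%

For Y = 26X^5:
If X → X(1 + 0.52)
Then Y → Y · (1 + 0.52)^5
     ≈ Y · 8.1137

Percentage change = ((1 + 0.52)^5 − 1) × 100% ≈ 711.4%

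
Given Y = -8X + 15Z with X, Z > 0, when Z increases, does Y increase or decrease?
Y increases

Taking the partial derivative:
∂Y/∂Z = 15

∂Y/∂Z = 15 > 0 (assuming positive values)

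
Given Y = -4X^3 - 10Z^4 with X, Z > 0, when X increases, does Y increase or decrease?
Y decreases

Taking the partial derivative:
∂Y/∂X = -12X^2

∂Y/∂X = -12X^2 < 0 (assuming positive values)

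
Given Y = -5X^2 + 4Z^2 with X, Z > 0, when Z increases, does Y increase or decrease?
Y increases

Taking the partial derivative:
∂Y/∂Z = 8Z

∂Y/∂Z = 8Z > 0 (assuming positive values)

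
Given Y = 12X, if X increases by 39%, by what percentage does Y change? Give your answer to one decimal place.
39.0%

For Y = 12X:
If X → X(1 + 0.39)
Then Y → Y · (1 + 0.39)^1
     = Y · 1.3900

Percentage change = ((1 + 0.39)^1 − 1) × 100% = 39.0%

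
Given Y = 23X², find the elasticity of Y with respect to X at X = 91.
Elasticity = 2

Elasticity = (dY/dX) · (X/Y)

dY/dX = 46·X
At X = 91: dY/dX = 4186, Y = 190463

Elasticity = 4186 · (91 / 190463) = 2

Interpretation: for a small percentage change in X, the percentage change in Y is approximately 2.00 times as large.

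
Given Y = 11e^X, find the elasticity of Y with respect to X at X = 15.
Elasticity = 15

Elasticity = (dY/dX) · (X/Y)

dY/dX = 11·e^X
At X = 15: dY/dX = 11·e^15, Y = 11·e^15

Elasticity = (11·e^15) · (15 / (11·e^15)) = 15

Interpretation: for a small percentage change in X, the percentage change in Y is approximately 15.00 times as large.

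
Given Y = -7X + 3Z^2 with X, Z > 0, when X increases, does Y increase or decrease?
Y decreases

Taking the partial derivative:
∂Y/∂X = -7

∂Y/∂X = -7 < 0 (assuming positive values)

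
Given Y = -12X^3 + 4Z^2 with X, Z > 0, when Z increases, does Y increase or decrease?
Y increases

Taking the partial derivative:
∂Y/∂Z = 8Z

∂Y/∂Z = 8Z > 0 (assuming positive values)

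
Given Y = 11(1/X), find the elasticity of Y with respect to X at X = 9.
Elasticity = -1

Elasticity = (dY/dX) · (X/Y)

dY/dX = -11/X²
At X = 9: dY/dX = -11/81, Y = 11/9

Elasticity = (-11/81) · (9 / (11/9)) = -1

Interpretation: for a small percentage change in X, the percentage change in Y is approximately -1.00 times as large.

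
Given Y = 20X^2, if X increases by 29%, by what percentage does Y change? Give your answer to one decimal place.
66.4%

For Y = 20X^2:
If X → X(1 + 0.29)
Then Y → Y · (1 + 0.29)^2
     = Y · 1.6641

Percentage change = ((1 + 0.29)^2 − 1) × 100% ≈ 66.4%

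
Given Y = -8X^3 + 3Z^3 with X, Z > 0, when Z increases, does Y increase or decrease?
Y increases

Taking the partial derivative:
∂Y/∂Z = 9Z^2

∂Y/∂Z = 9Z^2 > 0 (assuming positive values)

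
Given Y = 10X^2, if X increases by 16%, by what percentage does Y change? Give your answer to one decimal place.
34.6%

For Y = 10X^2:
If X → X(1 + 0.16)
Then Y → Y · (1 + 0.16)^2
     = Y · 1.3456

Percentage change = ((1 + 0.16)^2 − 1) × 100% ≈ 34.6%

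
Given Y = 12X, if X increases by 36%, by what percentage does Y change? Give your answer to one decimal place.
36.0%

For Y = 12X:
If X → X(1 + 0.36)
Then Y → Y · (1 + 0.36)^1
     = Y · 1.3600

Percentage change = ((1 + 0.36)^1 − 1) × 100% = 36.0%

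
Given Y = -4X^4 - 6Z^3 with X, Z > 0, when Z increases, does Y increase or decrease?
Y decreases

Taking the partial derivative:
∂Y/∂Z = -18Z^2

∂Y/∂Z = -18Z^2 < 0 (assuming positive values)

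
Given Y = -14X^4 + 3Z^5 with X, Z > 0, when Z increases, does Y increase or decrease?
Y increases

Taking the partial derivative:
∂Y/∂Z = 15Z^4

∂Y/∂Z = 15Z^4 > 0 (assuming positive values)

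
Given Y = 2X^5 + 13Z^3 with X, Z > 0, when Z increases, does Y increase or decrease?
Y increases

Taking the partial derivative:
∂Y/∂Z = 39Z^2

∂Y/∂Z = 39Z^2 > 0 (assuming positive values)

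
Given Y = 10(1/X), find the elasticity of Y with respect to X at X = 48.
Elasticity = -1

Elasticity = (dY/dX) · (X/Y)

dY/dX = -10/X²
At X = 48: dY/dX = -5/1152, Y = 5/24

Elasticity = (-5/1152) · (48 / (5/24)) = -1

Interpretation: for a small percentage change in X, the percentage change in Y is approximately -1.00 times as large.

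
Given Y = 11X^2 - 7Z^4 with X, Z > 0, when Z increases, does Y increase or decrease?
Y decreases

Taking the partial derivative:
∂Y/∂Z = -28Z^3

∂Y/∂Z = -28Z^3 < 0 (assuming positive values)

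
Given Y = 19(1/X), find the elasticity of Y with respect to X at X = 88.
Elasticity = -1

Elasticity = (dY/dX) · (X/Y)

dY/dX = -19/X²
At X = 88: dY/dX = -19/7744, Y = 19/88

Elasticity = (-19/7744) · (88 / (19/88)) = -1

Interpretation: for a small percentage change in X, the percentage change in Y is approximately -1.00 times as large.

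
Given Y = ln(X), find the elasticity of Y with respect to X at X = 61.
Elasticity = 1/ln(61) ≈ 0.2433

Elasticity = (dY/dX) · (X/Y)

dY/dX = 1/X
At X = 61: dY/dX = 1/61, Y = ln(61)

Elasticity = (1/61) · (61 / (ln(61))) = 1/ln(61) ≈ 0.2433

Interpretation: for a small percentage change in X, the percentage change in Y is approximately 0.24 times as large.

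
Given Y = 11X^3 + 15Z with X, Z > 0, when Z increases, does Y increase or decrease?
Y increases

Taking the partial derivative:
∂Y/∂Z = 15

∂Y/∂Z = 15 > 0 (assuming positive values)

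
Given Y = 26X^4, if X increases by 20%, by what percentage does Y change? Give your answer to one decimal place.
107.4%

For Y = 26X^4:
If X → X(1 + 0.2)
Then Y → Y · (1 + 0.2)^4
     = Y · 2.0736

Percentage change = ((1 + 0.2)^4 − 1) × 100% ≈ 107.4%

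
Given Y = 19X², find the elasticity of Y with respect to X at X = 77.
Elasticity = 2

Elasticity = (dY/dX) · (X/Y)

dY/dX = 38·X
At X = 77: dY/dX = 2926, Y = 112651

Elasticity = 2926 · (77 / 112651) = 2

Interpretation: for a small percentage change in X, the percentage change in Y is approximately 2.00 times as large.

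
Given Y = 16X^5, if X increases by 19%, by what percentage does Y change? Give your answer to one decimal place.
138.6%

For Y = 16X^5:
If X → X(1 + 0.19)
Then Y → Y · (1 + 0.19)^5
     ≈ Y · 2.3864

Percentage change = ((1 + 0.19)^5 − 1) × 100% ≈ 138.6%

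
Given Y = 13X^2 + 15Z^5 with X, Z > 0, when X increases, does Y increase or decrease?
Y increases

Taking the partial derivative:
∂Y/∂X = 26X

∂Y/∂X = 26X > 0 (assuming positive values)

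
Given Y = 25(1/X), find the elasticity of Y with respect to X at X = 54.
Elasticity = -1

Elasticity = (dY/dX) · (X/Y)

dY/dX = -25/X²
At X = 54: dY/dX = -25/2916, Y = 25/54

Elasticity = (-25/2916) · (54 / (25/54)) = -1

Interpretation: for a small percentage change in X, the percentage change in Y is approximately -1.00 times as large.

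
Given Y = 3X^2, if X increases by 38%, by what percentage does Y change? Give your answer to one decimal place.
90.4%

For Y = 3X^2:
If X → X(1 + 0.38)
Then Y → Y · (1 + 0.38)^2
     = Y · 1.9044

Percentage change = ((1 + 0.38)^2 − 1) × 100% ≈ 90.4%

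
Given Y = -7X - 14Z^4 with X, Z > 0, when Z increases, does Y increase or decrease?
Y decreases

Taking the partial derivative:
∂Y/∂Z = -56Z^3

∂Y/∂Z = -56Z^3 < 0 (assuming positive values)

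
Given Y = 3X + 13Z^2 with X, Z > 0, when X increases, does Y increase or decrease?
Y increases

Taking the partial derivative:
∂Y/∂X = 3

∂Y/∂X = 3 > 0 (assuming positive values)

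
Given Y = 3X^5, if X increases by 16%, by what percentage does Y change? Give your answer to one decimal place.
110.0%

For Y = 3X^5:
If X → X(1 + 0.16)
Then Y → Y · (1 + 0.16)^5
     ≈ Y · 2.1003

Percentage change = ((1 + 0.16)^5 − 1) × 100% ≈ 110.0%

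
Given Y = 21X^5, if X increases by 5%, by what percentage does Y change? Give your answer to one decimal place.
27.6%

For Y = 21X^5:
If X → X(1 + 0.05)
Then Y → Y · (1 + 0.05)^5
     ≈ Y · 1.2763

Percentage change = ((1 + 0.05)^5 − 1) × 100% ≈ 27.6%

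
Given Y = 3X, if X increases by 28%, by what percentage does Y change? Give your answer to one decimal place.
28.0%

For Y = 3X:
If X → X(1 + 0.28)
Then Y → Y · (1 + 0.28)^1
     = Y · 1.2800

Percentage change = ((1 + 0.28)^1 − 1) × 100% = 28.0%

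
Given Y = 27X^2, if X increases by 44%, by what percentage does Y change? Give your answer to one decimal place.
107.4%

For Y = 27X^2:
If X → X(1 + 0.44)
Then Y → Y · (1 + 0.44)^2
     = Y · 2.0736

Percentage change = ((1 + 0.44)^2 − 1) × 100% ≈ 107.4%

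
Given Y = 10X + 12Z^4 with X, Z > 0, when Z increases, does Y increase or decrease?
Y increases

Taking the partial derivative:
∂Y/∂Z = 48Z^3

∂Y/∂Z = 48Z^3 > 0 (assuming positive values)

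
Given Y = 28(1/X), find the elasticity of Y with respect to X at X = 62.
Elasticity = -1

Elasticity = (dY/dX) · (X/Y)

dY/dX = -28/X²
At X = 62: dY/dX = -7/961, Y = 14/31

Elasticity = (-7/961) · (62 / (14/31)) = -1

Interpretation: for a small percentage change in X, the percentage change in Y is approximately -1.00 times as large.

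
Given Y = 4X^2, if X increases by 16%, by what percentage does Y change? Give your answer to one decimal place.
34.6%

For Y = 4X^2:
If X → X(1 + 0.16)
Then Y → Y · (1 + 0.16)^2
     = Y · 1.3456

Percentage change = ((1 + 0.16)^2 − 1) × 100% ≈ 34.6%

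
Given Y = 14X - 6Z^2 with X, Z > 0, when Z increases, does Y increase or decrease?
Y decreases

Taking the partial derivative:
∂Y/∂Z = -12Z

∂Y/∂Z = -12Z < 0 (assuming positive values)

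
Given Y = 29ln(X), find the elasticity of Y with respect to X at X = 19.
Elasticity = 1/ln(19) ≈ 0.3396

Elasticity = (dY/dX) · (X/Y)

dY/dX = 29/X
At X = 19: dY/dX = 29/19, Y = 29·ln(19)

Elasticity = (29/19) · (19 / (29·ln(19))) = 1/ln(19) ≈ 0.3396

Interpretation: for a small percentage change in X, the percentage change in Y is approximately 0.34 times as large.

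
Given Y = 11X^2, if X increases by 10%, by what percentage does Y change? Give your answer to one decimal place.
21.0%

For Y = 11X^2:
If X → X(1 + 0.1)
Then Y → Y · (1 + 0.1)^2
     = Y · 1.2100

Percentage change = ((1 + 0.1)^2 − 1) × 100% = 21.0%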